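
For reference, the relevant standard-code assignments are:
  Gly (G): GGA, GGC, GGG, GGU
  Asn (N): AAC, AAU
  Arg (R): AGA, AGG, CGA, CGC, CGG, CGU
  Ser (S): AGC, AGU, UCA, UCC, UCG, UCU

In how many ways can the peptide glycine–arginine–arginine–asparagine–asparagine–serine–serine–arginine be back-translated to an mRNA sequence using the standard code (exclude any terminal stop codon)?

124416

Gly: 4 codons.
Arg: 6 codons.
Arg: 6 codons.
Asn: 2 codons.
Asn: 2 codons.
Ser: 6 codons.
Ser: 6 codons.
Arg: 6 codons.
4 × 6 × 6 × 2 × 2 × 6 × 6 × 6 = 124416.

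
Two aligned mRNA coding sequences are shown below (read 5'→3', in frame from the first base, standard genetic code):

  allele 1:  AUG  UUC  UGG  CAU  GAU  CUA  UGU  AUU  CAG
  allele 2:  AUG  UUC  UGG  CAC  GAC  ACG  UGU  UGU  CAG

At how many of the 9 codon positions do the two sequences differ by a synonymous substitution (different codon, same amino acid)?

2

Codon 1: AUG Met / AUG Met — identical.
Codon 2: UUC Phe / UUC Phe — identical.
Codon 3: UGG Trp / UGG Trp — identical.
Codon 4: CAU His / CAC His — synonymous.
Codon 5: GAU Asp / GAC Asp — synonymous.
Codon 6: CUA Leu / ACG Thr — nonsynonymous.
Codon 7: UGU Cys / UGU Cys — identical.
Codon 8: AUU Ile / UGU Cys — nonsynonymous.
Codon 9: CAG Gln / CAG Gln — identical.
Synonymous differences: 2.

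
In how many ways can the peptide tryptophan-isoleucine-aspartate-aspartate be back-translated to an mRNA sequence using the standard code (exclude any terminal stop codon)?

Trp: 1 codon.
Ile: 3 codons.
Asp: 2 codons.
Asp: 2 codons.
1 × 3 × 2 × 2 = 12.

12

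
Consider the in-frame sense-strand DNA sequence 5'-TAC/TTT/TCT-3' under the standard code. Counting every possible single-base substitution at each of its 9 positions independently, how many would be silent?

Codon 1 (TAC, Tyr): 1 synonymous substitution.
Codon 2 (TTT, Phe): 1 synonymous substitution.
Codon 3 (TCT, Ser): 3 synonymous substitutions.
Total: 1 + 1 + 3 = 5.

5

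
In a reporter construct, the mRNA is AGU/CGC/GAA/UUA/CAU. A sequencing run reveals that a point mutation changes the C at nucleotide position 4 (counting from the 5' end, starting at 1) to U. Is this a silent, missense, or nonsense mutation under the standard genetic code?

Position 4 falls in codon 2: CGC → Arg.
After the substitution the codon is UGC → Cys.
Arg ≠ Cys, so this is a missense mutation.

missense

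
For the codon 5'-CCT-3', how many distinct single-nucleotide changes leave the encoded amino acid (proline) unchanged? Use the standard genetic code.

3

Position 1: none → 0 synonymous.
Position 2: none → 0 synonymous.
Position 3: CCC, CCA, CCG → 3 synonymous.
Total: 0 + 0 + 3 = 3.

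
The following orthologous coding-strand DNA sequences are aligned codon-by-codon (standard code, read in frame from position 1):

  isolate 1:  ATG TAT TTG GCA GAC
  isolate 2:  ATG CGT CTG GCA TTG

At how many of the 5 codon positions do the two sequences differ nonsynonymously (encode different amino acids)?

2

Codon 1: ATG Met / ATG Met — identical.
Codon 2: TAT Tyr / CGT Arg — nonsynonymous.
Codon 3: TTG Leu / CTG Leu — synonymous.
Codon 4: GCA Ala / GCA Ala — identical.
Codon 5: GAC Asp / TTG Leu — nonsynonymous.
Nonsynonymous differences: 2.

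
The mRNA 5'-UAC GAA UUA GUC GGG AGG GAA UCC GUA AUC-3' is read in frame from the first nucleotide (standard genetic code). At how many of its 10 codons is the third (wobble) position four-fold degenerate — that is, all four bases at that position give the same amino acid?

4

Codon 1 UAC (Tyr): third position 2-fold.
Codon 2 GAA (Glu): third position 2-fold.
Codon 3 UUA (Leu): third position 2-fold.
Codon 4 GUC (Val): third position 4-fold.
Codon 5 GGG (Gly): third position 4-fold.
Codon 6 AGG (Arg): third position 2-fold.
Codon 7 GAA (Glu): third position 2-fold.
Codon 8 UCC (Ser): third position 4-fold.
Codon 9 GUA (Val): third position 4-fold.
Codon 10 AUC (Ile): third position 3-fold.
Four-fold degenerate third positions: 4.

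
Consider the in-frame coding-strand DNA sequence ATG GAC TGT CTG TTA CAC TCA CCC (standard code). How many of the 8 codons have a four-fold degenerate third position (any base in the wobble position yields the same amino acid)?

Codon 1 ATG (Met): third position 1-fold.
Codon 2 GAC (Asp): third position 2-fold.
Codon 3 TGT (Cys): third position 2-fold.
Codon 4 CTG (Leu): third position 4-fold.
Codon 5 TTA (Leu): third position 2-fold.
Codon 6 CAC (His): third position 2-fold.
Codon 7 TCA (Ser): third position 4-fold.
Codon 8 CCC (Pro): third position 4-fold.
Four-fold degenerate third positions: 3.

3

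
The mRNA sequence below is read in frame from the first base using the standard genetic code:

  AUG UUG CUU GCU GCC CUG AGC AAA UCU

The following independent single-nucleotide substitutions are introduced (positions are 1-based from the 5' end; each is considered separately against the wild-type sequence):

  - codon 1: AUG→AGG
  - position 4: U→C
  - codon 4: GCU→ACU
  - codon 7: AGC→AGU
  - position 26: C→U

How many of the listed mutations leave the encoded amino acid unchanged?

2

Codon 1: AUG (Met) → AGG (Arg) — missense.
Codon 2: UUG (Leu) → CUG (Leu) — synonymous.
Codon 4: GCU (Ala) → ACU (Thr) — missense.
Codon 7: AGC (Ser) → AGU (Ser) — synonymous.
Codon 9: UCU (Ser) → UUU (Phe) — missense.
Synonymous: 2 of 5.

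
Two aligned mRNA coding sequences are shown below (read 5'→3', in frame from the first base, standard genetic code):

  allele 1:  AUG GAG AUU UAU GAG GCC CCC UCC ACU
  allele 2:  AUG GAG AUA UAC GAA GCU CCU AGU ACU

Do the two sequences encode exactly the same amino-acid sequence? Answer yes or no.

Codon 1: AUG Met / AUG Met — identical.
Codon 2: GAG Glu / GAG Glu — identical.
Codon 3: AUU Ile / AUA Ile — synonymous.
Codon 4: UAU Tyr / UAC Tyr — synonymous.
Codon 5: GAG Glu / GAA Glu — synonymous.
Codon 6: GCC Ala / GCU Ala — synonymous.
Codon 7: CCC Pro / CCU Pro — synonymous.
Codon 8: UCC Ser / AGU Ser — synonymous.
Codon 9: ACU Thr / ACU Thr — identical.
Nonsynonymous differences: 0 → same protein.

yes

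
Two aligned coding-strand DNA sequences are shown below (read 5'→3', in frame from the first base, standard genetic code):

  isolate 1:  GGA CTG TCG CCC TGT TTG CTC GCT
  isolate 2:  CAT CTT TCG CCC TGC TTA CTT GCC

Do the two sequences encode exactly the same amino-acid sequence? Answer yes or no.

Codon 1: GGA Gly / CAT His — nonsynonymous.
Codon 2: CTG Leu / CTT Leu — synonymous.
Codon 3: TCG Ser / TCG Ser — identical.
Codon 4: CCC Pro / CCC Pro — identical.
Codon 5: TGT Cys / TGC Cys — synonymous.
Codon 6: TTG Leu / TTA Leu — synonymous.
Codon 7: CTC Leu / CTT Leu — synonymous.
Codon 8: GCT Ala / GCC Ala — synonymous.
Nonsynonymous differences: 1 → different protein.

no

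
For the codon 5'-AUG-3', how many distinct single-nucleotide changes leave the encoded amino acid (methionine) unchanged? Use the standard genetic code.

Position 1: none → 0 synonymous.
Position 2: none → 0 synonymous.
Position 3: none → 0 synonymous.
Total: 0 + 0 + 0 = 0.

0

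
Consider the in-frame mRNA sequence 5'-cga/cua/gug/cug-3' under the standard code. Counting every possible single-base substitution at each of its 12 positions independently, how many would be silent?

15

Codon 1 (CGA, Arg): 4 synonymous substitutions.
Codon 2 (CUA, Leu): 4 synonymous substitutions.
Codon 3 (GUG, Val): 3 synonymous substitutions.
Codon 4 (CUG, Leu): 4 synonymous substitutions.
Total: 4 + 4 + 3 + 4 = 15.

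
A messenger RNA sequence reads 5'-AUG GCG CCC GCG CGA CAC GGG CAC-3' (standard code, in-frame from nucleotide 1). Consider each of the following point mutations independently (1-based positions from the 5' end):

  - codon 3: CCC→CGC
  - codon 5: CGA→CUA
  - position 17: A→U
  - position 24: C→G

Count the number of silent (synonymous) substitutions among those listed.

0

Codon 3: CCC (Pro) → CGC (Arg) — missense.
Codon 5: CGA (Arg) → CUA (Leu) — missense.
Codon 6: CAC (His) → CUC (Leu) — missense.
Codon 8: CAC (His) → CAG (Gln) — missense.
Synonymous: 0 of 4.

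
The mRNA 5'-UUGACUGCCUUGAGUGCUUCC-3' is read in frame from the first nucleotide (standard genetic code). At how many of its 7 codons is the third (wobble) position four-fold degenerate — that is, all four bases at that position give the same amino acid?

Codon 1 UUG (Leu): third position 2-fold.
Codon 2 ACU (Thr): third position 4-fold.
Codon 3 GCC (Ala): third position 4-fold.
Codon 4 UUG (Leu): third position 2-fold.
Codon 5 AGU (Ser): third position 2-fold.
Codon 6 GCU (Ala): third position 4-fold.
Codon 7 UCC (Ser): third position 4-fold.
Four-fold degenerate third positions: 4.

4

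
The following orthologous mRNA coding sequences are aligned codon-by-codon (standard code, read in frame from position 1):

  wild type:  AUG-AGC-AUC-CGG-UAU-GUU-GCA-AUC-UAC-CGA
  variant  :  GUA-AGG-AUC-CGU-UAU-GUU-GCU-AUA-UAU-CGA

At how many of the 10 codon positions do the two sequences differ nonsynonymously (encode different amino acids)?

Codon 1: AUG Met / GUA Val — nonsynonymous.
Codon 2: AGC Ser / AGG Arg — nonsynonymous.
Codon 3: AUC Ile / AUC Ile — identical.
Codon 4: CGG Arg / CGU Arg — synonymous.
Codon 5: UAU Tyr / UAU Tyr — identical.
Codon 6: GUU Val / GUU Val — identical.
Codon 7: GCA Ala / GCU Ala — synonymous.
Codon 8: AUC Ile / AUA Ile — synonymous.
Codon 9: UAC Tyr / UAU Tyr — synonymous.
Codon 10: CGA Arg / CGA Arg — identical.
Nonsynonymous differences: 2.

2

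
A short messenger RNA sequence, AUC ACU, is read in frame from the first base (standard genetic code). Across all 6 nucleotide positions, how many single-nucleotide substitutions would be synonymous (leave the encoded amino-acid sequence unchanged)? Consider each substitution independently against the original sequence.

Codon 1 (AUC, Ile): 2 synonymous substitutions.
Codon 2 (ACU, Thr): 3 synonymous substitutions.
Total: 2 + 3 = 5.

5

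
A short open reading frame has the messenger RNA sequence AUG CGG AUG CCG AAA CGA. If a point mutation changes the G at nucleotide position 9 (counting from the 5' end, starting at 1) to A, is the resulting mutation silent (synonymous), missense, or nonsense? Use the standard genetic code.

missense

Position 9 falls in codon 3: AUG → Met.
After the substitution the codon is AUA → Ile.
Met ≠ Ile, so this is a missense mutation.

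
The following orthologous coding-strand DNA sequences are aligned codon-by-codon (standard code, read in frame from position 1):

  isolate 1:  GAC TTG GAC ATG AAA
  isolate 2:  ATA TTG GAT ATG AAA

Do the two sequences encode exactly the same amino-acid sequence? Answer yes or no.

no

Codon 1: GAC Asp / ATA Ile — nonsynonymous.
Codon 2: TTG Leu / TTG Leu — identical.
Codon 3: GAC Asp / GAT Asp — synonymous.
Codon 4: ATG Met / ATG Met — identical.
Codon 5: AAA Lys / AAA Lys — identical.
Nonsynonymous differences: 1 → different protein.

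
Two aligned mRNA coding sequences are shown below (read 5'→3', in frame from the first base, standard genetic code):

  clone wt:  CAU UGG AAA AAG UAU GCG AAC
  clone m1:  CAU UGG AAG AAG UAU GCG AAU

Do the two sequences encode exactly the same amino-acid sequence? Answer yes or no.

yes

Codon 1: CAU His / CAU His — identical.
Codon 2: UGG Trp / UGG Trp — identical.
Codon 3: AAA Lys / AAG Lys — synonymous.
Codon 4: AAG Lys / AAG Lys — identical.
Codon 5: UAU Tyr / UAU Tyr — identical.
Codon 6: GCG Ala / GCG Ala — identical.
Codon 7: AAC Asn / AAU Asn — synonymous.
Nonsynonymous differences: 0 → same protein.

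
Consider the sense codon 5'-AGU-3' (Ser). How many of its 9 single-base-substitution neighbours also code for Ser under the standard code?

1

Position 1: none → 0 synonymous.
Position 2: none → 0 synonymous.
Position 3: AGC → 1 synonymous.
Total: 0 + 0 + 1 = 1.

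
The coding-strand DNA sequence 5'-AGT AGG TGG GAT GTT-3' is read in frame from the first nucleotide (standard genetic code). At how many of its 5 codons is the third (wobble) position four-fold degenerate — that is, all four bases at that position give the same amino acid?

Codon 1 AGT (Ser): third position 2-fold.
Codon 2 AGG (Arg): third position 2-fold.
Codon 3 TGG (Trp): third position 1-fold.
Codon 4 GAT (Asp): third position 2-fold.
Codon 5 GTT (Val): third position 4-fold.
Four-fold degenerate third positions: 1.

1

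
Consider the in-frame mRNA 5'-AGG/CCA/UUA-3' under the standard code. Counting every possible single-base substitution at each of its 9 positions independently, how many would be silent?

7

Codon 1 (AGG, Arg): 2 synonymous substitutions.
Codon 2 (CCA, Pro): 3 synonymous substitutions.
Codon 3 (UUA, Leu): 2 synonymous substitutions.
Total: 2 + 3 + 2 = 7.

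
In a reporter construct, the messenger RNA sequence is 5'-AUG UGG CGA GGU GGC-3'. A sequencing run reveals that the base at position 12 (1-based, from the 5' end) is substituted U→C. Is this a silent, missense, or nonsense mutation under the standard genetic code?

Position 12 falls in codon 4: GGU → Gly.
After the substitution the codon is GGC → Gly.
Both encode Gly, so the change is synonymous.

silent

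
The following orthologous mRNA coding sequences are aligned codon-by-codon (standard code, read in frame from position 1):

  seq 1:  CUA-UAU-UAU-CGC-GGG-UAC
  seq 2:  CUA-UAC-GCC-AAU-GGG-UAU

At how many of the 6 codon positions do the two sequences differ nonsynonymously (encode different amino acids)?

Codon 1: CUA Leu / CUA Leu — identical.
Codon 2: UAU Tyr / UAC Tyr — synonymous.
Codon 3: UAU Tyr / GCC Ala — nonsynonymous.
Codon 4: CGC Arg / AAU Asn — nonsynonymous.
Codon 5: GGG Gly / GGG Gly — identical.
Codon 6: UAC Tyr / UAU Tyr — synonymous.
Nonsynonymous differences: 2.

2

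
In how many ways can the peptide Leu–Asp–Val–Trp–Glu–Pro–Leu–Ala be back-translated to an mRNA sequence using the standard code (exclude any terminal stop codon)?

Leu: 6 codons.
Asp: 2 codons.
Val: 4 codons.
Trp: 1 codon.
Glu: 2 codons.
Pro: 4 codons.
Leu: 6 codons.
Ala: 4 codons.
6 × 2 × 4 × 1 × 2 × 4 × 6 × 4 = 9216.

9216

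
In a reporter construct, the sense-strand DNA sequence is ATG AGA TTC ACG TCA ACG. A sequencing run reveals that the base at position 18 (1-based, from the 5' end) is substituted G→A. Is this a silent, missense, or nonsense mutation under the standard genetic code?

silent

Position 18 falls in codon 6: ACG → Thr.
After the substitution the codon is ACA → Thr.
Both encode Thr, so the change is synonymous.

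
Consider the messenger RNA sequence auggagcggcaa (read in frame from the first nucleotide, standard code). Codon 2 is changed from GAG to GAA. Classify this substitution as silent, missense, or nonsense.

silent

Position 6 falls in codon 2: GAG → Glu.
After the substitution the codon is GAA → Glu.
Both encode Glu, so the change is synonymous.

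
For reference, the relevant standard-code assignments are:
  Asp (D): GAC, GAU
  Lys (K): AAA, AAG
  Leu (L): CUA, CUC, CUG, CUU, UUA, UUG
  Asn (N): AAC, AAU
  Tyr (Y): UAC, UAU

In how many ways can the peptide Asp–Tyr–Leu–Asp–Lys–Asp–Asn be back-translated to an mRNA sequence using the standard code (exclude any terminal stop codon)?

384

Asp: 2 codons.
Tyr: 2 codons.
Leu: 6 codons.
Asp: 2 codons.
Lys: 2 codons.
Asp: 2 codons.
Asn: 2 codons.
2 × 2 × 6 × 2 × 2 × 2 × 2 = 384.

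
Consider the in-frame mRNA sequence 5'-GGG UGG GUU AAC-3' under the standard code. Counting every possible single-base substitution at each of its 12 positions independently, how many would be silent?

7

Codon 1 (GGG, Gly): 3 synonymous substitutions.
Codon 2 (UGG, Trp): 0 synonymous substitutions.
Codon 3 (GUU, Val): 3 synonymous substitutions.
Codon 4 (AAC, Asn): 1 synonymous substitution.
Total: 3 + 0 + 3 + 1 = 7.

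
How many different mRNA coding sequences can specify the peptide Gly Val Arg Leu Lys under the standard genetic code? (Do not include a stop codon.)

1152

Gly: 4 codons.
Val: 4 codons.
Arg: 6 codons.
Leu: 6 codons.
Lys: 2 codons.
4 × 4 × 6 × 6 × 2 = 1152.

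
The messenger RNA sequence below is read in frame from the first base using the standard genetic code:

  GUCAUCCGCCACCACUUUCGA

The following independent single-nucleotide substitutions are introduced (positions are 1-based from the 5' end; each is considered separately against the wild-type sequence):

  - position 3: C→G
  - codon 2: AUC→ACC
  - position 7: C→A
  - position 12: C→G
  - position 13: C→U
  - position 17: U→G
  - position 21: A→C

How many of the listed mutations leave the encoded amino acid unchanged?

2

Codon 1: GUC (Val) → GUG (Val) — synonymous.
Codon 2: AUC (Ile) → ACC (Thr) — missense.
Codon 3: CGC (Arg) → AGC (Ser) — missense.
Codon 4: CAC (His) → CAG (Gln) — missense.
Codon 5: CAC (His) → UAC (Tyr) — missense.
Codon 6: UUU (Phe) → UGU (Cys) — missense.
Codon 7: CGA (Arg) → CGC (Arg) — synonymous.
Synonymous: 2 of 7.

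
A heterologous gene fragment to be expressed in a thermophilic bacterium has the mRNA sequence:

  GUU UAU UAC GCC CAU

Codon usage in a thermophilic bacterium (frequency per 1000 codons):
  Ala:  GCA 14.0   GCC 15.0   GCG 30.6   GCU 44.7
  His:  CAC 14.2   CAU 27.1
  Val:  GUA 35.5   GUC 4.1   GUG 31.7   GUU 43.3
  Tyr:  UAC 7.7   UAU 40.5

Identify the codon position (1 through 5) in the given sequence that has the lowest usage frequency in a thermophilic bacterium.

3

Codon 1 GUU (Val): 43.3 per 1000.
Codon 2 UAU (Tyr): 40.5 per 1000.
Codon 3 UAC (Tyr): 7.7 per 1000.
Codon 4 GCC (Ala): 15.0 per 1000.
Codon 5 CAU (His): 27.1 per 1000.
Lowest frequency is 7.7 at codon 3.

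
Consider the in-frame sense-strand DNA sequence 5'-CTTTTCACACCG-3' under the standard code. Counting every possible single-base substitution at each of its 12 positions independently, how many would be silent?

Codon 1 (CTT, Leu): 3 synonymous substitutions.
Codon 2 (TTC, Phe): 1 synonymous substitution.
Codon 3 (ACA, Thr): 3 synonymous substitutions.
Codon 4 (CCG, Pro): 3 synonymous substitutions.
Total: 3 + 1 + 3 + 3 = 10.

10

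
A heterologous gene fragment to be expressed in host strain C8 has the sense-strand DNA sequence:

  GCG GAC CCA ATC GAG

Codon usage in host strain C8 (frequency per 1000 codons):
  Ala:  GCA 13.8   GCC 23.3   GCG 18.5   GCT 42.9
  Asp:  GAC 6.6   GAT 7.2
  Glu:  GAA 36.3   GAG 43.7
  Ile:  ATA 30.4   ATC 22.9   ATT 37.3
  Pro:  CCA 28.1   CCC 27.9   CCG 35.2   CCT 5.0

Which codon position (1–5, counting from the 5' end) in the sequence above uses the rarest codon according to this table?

Codon 1 GCG (Ala): 18.5 per 1000.
Codon 2 GAC (Asp): 6.6 per 1000.
Codon 3 CCA (Pro): 28.1 per 1000.
Codon 4 ATC (Ile): 22.9 per 1000.
Codon 5 GAG (Glu): 43.7 per 1000.
Lowest frequency is 6.6 at codon 2.

2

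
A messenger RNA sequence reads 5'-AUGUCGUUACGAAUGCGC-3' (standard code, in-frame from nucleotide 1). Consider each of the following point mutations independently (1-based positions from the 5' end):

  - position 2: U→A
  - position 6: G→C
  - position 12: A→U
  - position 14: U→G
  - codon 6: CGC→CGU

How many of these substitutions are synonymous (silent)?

Codon 1: AUG (Met) → AAG (Lys) — missense.
Codon 2: UCG (Ser) → UCC (Ser) — synonymous.
Codon 4: CGA (Arg) → CGU (Arg) — synonymous.
Codon 5: AUG (Met) → AGG (Arg) — missense.
Codon 6: CGC (Arg) → CGU (Arg) — synonymous.
Synonymous: 3 of 5.

3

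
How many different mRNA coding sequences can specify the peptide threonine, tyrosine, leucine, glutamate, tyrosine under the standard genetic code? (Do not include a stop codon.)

Thr: 4 codons.
Tyr: 2 codons.
Leu: 6 codons.
Glu: 2 codons.
Tyr: 2 codons.
4 × 2 × 6 × 2 × 2 = 192.

192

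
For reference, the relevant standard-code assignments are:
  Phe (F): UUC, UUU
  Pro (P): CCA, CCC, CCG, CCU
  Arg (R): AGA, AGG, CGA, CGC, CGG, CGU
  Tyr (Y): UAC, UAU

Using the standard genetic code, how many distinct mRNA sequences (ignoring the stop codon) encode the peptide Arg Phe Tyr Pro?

96

Arg: 6 codons.
Phe: 2 codons.
Tyr: 2 codons.
Pro: 4 codons.
6 × 2 × 2 × 4 = 96.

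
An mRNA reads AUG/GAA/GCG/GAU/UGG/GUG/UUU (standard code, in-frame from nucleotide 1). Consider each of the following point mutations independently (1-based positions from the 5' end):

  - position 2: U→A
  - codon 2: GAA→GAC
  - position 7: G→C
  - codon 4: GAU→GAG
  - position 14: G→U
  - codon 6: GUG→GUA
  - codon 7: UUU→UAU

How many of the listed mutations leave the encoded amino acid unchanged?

Codon 1: AUG (Met) → AAG (Lys) — missense.
Codon 2: GAA (Glu) → GAC (Asp) — missense.
Codon 3: GCG (Ala) → CCG (Pro) — missense.
Codon 4: GAU (Asp) → GAG (Glu) — missense.
Codon 5: UGG (Trp) → UUG (Leu) — missense.
Codon 6: GUG (Val) → GUA (Val) — synonymous.
Codon 7: UUU (Phe) → UAU (Tyr) — missense.
Synonymous: 1 of 7.

1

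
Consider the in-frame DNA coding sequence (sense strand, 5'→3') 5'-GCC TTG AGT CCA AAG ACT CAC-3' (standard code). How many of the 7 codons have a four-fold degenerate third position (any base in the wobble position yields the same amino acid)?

3

Codon 1 GCC (Ala): third position 4-fold.
Codon 2 TTG (Leu): third position 2-fold.
Codon 3 AGT (Ser): third position 2-fold.
Codon 4 CCA (Pro): third position 4-fold.
Codon 5 AAG (Lys): third position 2-fold.
Codon 6 ACT (Thr): third position 4-fold.
Codon 7 CAC (His): third position 2-fold.
Four-fold degenerate third positions: 3.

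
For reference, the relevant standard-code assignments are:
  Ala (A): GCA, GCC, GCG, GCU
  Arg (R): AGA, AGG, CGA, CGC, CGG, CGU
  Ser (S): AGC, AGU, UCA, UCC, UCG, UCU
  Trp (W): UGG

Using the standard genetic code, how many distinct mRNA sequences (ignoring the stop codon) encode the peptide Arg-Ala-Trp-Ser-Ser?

864

Arg: 6 codons.
Ala: 4 codons.
Trp: 1 codon.
Ser: 6 codons.
Ser: 6 codons.
6 × 4 × 1 × 6 × 6 = 864.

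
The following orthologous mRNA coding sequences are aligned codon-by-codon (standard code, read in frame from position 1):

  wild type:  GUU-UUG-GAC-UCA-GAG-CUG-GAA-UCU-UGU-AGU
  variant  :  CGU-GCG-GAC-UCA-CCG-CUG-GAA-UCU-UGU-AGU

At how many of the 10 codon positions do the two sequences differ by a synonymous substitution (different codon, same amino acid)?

Codon 1: GUU Val / CGU Arg — nonsynonymous.
Codon 2: UUG Leu / GCG Ala — nonsynonymous.
Codon 3: GAC Asp / GAC Asp — identical.
Codon 4: UCA Ser / UCA Ser — identical.
Codon 5: GAG Glu / CCG Pro — nonsynonymous.
Codon 6: CUG Leu / CUG Leu — identical.
Codon 7: GAA Glu / GAA Glu — identical.
Codon 8: UCU Ser / UCU Ser — identical.
Codon 9: UGU Cys / UGU Cys — identical.
Codon 10: AGU Ser / AGU Ser — identical.
Synonymous differences: 0.

0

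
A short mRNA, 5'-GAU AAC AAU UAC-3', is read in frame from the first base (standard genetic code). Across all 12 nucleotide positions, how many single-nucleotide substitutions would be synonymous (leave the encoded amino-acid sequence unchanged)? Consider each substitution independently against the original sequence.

Codon 1 (GAU, Asp): 1 synonymous substitution.
Codon 2 (AAC, Asn): 1 synonymous substitution.
Codon 3 (AAU, Asn): 1 synonymous substitution.
Codon 4 (UAC, Tyr): 1 synonymous substitution.
Total: 1 + 1 + 1 + 1 = 4.

4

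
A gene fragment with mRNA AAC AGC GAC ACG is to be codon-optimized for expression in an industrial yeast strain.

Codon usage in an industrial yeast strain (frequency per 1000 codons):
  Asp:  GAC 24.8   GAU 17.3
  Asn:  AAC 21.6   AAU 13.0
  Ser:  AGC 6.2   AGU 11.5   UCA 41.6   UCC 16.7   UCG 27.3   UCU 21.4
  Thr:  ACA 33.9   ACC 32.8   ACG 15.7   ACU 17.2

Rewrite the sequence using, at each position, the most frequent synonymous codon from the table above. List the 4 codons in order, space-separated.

AAC UCA GAC ACA

Codon 1 (Asn): best is AAC at 21.6.
Codon 2 (Ser): best is UCA at 41.6.
Codon 3 (Asp): best is GAC at 24.8.
Codon 4 (Thr): best is ACA at 33.9.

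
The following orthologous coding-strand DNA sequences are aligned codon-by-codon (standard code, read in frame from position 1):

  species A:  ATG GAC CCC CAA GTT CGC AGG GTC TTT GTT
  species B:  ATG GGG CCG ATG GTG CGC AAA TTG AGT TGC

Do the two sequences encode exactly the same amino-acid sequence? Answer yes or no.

Codon 1: ATG Met / ATG Met — identical.
Codon 2: GAC Asp / GGG Gly — nonsynonymous.
Codon 3: CCC Pro / CCG Pro — synonymous.
Codon 4: CAA Gln / ATG Met — nonsynonymous.
Codon 5: GTT Val / GTG Val — synonymous.
Codon 6: CGC Arg / CGC Arg — identical.
Codon 7: AGG Arg / AAA Lys — nonsynonymous.
Codon 8: GTC Val / TTG Leu — nonsynonymous.
Codon 9: TTT Phe / AGT Ser — nonsynonymous.
Codon 10: GTT Val / TGC Cys — nonsynonymous.
Nonsynonymous differences: 6 → different protein.

no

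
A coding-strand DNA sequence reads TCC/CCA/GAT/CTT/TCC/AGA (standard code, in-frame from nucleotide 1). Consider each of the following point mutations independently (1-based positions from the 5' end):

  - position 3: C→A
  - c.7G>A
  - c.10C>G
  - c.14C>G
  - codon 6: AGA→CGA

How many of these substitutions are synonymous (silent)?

Codon 1: TCC (Ser) → TCA (Ser) — synonymous.
Codon 3: GAT (Asp) → AAT (Asn) — missense.
Codon 4: CTT (Leu) → GTT (Val) — missense.
Codon 5: TCC (Ser) → TGC (Cys) — missense.
Codon 6: AGA (Arg) → CGA (Arg) — synonymous.
Synonymous: 2 of 5.

2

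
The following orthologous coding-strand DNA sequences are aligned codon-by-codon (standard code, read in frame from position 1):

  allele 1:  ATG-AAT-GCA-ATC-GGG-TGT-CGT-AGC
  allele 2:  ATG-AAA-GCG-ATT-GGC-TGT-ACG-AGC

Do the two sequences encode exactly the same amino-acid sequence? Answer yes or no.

no

Codon 1: ATG Met / ATG Met — identical.
Codon 2: AAT Asn / AAA Lys — nonsynonymous.
Codon 3: GCA Ala / GCG Ala — synonymous.
Codon 4: ATC Ile / ATT Ile — synonymous.
Codon 5: GGG Gly / GGC Gly — synonymous.
Codon 6: TGT Cys / TGT Cys — identical.
Codon 7: CGT Arg / ACG Thr — nonsynonymous.
Codon 8: AGC Ser / AGC Ser — identical.
Nonsynonymous differences: 2 → different protein.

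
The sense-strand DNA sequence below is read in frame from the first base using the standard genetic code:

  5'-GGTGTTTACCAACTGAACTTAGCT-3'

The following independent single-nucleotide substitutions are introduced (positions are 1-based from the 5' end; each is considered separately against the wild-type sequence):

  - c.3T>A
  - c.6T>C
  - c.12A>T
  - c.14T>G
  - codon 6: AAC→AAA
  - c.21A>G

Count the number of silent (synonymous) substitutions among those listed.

Codon 1: GGT (Gly) → GGA (Gly) — synonymous.
Codon 2: GTT (Val) → GTC (Val) — synonymous.
Codon 4: CAA (Gln) → CAT (His) — missense.
Codon 5: CTG (Leu) → CGG (Arg) — missense.
Codon 6: AAC (Asn) → AAA (Lys) — missense.
Codon 7: TTA (Leu) → TTG (Leu) — synonymous.
Synonymous: 3 of 6.

3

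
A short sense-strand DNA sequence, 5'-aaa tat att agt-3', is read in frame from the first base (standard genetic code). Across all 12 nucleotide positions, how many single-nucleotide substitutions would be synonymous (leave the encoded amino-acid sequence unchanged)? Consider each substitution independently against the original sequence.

Codon 1 (AAA, Lys): 1 synonymous substitution.
Codon 2 (TAT, Tyr): 1 synonymous substitution.
Codon 3 (ATT, Ile): 2 synonymous substitutions.
Codon 4 (AGT, Ser): 1 synonymous substitution.
Total: 1 + 1 + 2 + 1 = 5.

5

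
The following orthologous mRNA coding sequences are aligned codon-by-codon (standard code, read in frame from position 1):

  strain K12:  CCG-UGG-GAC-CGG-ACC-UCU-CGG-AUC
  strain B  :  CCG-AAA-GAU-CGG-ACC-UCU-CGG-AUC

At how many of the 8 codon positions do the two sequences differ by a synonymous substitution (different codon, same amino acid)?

1

Codon 1: CCG Pro / CCG Pro — identical.
Codon 2: UGG Trp / AAA Lys — nonsynonymous.
Codon 3: GAC Asp / GAU Asp — synonymous.
Codon 4: CGG Arg / CGG Arg — identical.
Codon 5: ACC Thr / ACC Thr — identical.
Codon 6: UCU Ser / UCU Ser — identical.
Codon 7: CGG Arg / CGG Arg — identical.
Codon 8: AUC Ile / AUC Ile — identical.
Synonymous differences: 1.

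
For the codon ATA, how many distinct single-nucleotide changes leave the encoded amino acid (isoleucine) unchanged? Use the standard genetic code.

2

Position 1: none → 0 synonymous.
Position 2: none → 0 synonymous.
Position 3: ATT, ATC → 2 synonymous.
Total: 0 + 0 + 2 = 2.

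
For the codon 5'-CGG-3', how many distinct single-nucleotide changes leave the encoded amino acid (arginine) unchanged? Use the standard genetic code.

Position 1: AGG → 1 synonymous.
Position 2: none → 0 synonymous.
Position 3: CGT, CGC, CGA → 3 synonymous.
Total: 1 + 0 + 3 = 4.

4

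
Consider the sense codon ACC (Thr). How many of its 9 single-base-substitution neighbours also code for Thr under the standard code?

Position 1: none → 0 synonymous.
Position 2: none → 0 synonymous.
Position 3: ACU, ACA, ACG → 3 synonymous.
Total: 0 + 0 + 3 = 3.

3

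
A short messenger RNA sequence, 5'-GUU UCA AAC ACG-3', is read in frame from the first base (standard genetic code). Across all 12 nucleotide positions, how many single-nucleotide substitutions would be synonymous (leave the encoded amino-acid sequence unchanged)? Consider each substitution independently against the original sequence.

Codon 1 (GUU, Val): 3 synonymous substitutions.
Codon 2 (UCA, Ser): 3 synonymous substitutions.
Codon 3 (AAC, Asn): 1 synonymous substitution.
Codon 4 (ACG, Thr): 3 synonymous substitutions.
Total: 3 + 3 + 1 + 3 = 10.

10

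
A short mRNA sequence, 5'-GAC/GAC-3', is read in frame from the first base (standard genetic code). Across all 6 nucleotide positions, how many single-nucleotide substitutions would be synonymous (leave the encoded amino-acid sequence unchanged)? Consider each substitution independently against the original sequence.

2

Codon 1 (GAC, Asp): 1 synonymous substitution.
Codon 2 (GAC, Asp): 1 synonymous substitution.
Total: 1 + 1 = 2.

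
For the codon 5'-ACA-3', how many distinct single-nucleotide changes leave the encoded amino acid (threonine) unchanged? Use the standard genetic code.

Position 1: none → 0 synonymous.
Position 2: none → 0 synonymous.
Position 3: ACU, ACC, ACG → 3 synonymous.
Total: 0 + 0 + 3 = 3.

3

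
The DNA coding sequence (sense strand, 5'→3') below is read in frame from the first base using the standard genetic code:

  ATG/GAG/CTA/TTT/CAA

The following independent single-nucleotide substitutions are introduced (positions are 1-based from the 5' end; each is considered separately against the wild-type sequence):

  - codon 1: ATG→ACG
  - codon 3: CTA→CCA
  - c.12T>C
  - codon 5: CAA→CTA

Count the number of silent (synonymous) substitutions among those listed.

Codon 1: ATG (Met) → ACG (Thr) — missense.
Codon 3: CTA (Leu) → CCA (Pro) — missense.
Codon 4: TTT (Phe) → TTC (Phe) — synonymous.
Codon 5: CAA (Gln) → CTA (Leu) — missense.
Synonymous: 1 of 4.

1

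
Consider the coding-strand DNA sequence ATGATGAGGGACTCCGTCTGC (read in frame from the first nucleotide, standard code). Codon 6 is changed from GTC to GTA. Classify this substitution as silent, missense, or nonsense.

silent

Position 18 falls in codon 6: GTC → Val.
After the substitution the codon is GTA → Val.
Both encode Val, so the change is synonymous.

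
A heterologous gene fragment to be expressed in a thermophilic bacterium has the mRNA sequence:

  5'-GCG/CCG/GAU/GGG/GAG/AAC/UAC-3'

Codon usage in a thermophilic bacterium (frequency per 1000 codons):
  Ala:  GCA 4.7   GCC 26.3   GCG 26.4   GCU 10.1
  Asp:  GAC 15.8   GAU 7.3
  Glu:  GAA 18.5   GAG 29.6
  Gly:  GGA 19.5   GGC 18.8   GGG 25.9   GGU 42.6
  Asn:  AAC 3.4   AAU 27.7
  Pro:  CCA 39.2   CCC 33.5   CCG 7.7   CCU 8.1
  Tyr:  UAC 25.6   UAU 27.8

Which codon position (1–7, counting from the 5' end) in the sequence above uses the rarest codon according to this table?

6

Codon 1 GCG (Ala): 26.4 per 1000.
Codon 2 CCG (Pro): 7.7 per 1000.
Codon 3 GAU (Asp): 7.3 per 1000.
Codon 4 GGG (Gly): 25.9 per 1000.
Codon 5 GAG (Glu): 29.6 per 1000.
Codon 6 AAC (Asn): 3.4 per 1000.
Codon 7 UAC (Tyr): 25.6 per 1000.
Lowest frequency is 3.4 at codon 6.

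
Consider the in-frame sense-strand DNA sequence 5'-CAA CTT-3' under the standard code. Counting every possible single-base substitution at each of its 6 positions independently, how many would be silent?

4

Codon 1 (CAA, Gln): 1 synonymous substitution.
Codon 2 (CTT, Leu): 3 synonymous substitutions.
Total: 1 + 3 = 4.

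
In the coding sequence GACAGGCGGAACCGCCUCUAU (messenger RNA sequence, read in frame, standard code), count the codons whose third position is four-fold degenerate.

Codon 1 GAC (Asp): third position 2-fold.
Codon 2 AGG (Arg): third position 2-fold.
Codon 3 CGG (Arg): third position 4-fold.
Codon 4 AAC (Asn): third position 2-fold.
Codon 5 CGC (Arg): third position 4-fold.
Codon 6 CUC (Leu): third position 4-fold.
Codon 7 UAU (Tyr): third position 2-fold.
Four-fold degenerate third positions: 3.

3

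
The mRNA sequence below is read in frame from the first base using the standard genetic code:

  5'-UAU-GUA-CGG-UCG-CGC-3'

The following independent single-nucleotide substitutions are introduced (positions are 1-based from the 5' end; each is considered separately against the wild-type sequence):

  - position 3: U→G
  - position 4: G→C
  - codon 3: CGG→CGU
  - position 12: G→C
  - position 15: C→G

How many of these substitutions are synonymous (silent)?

3

Codon 1: UAU (Tyr) → UAG (Stop) — nonsense.
Codon 2: GUA (Val) → CUA (Leu) — missense.
Codon 3: CGG (Arg) → CGU (Arg) — synonymous.
Codon 4: UCG (Ser) → UCC (Ser) — synonymous.
Codon 5: CGC (Arg) → CGG (Arg) — synonymous.
Synonymous: 3 of 5.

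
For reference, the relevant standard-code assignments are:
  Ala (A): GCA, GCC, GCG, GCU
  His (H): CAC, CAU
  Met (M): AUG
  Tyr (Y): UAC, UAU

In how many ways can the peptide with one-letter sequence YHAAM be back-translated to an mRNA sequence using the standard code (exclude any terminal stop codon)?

64

Tyr: 2 codons.
His: 2 codons.
Ala: 4 codons.
Ala: 4 codons.
Met: 1 codon.
2 × 2 × 4 × 4 × 1 = 64.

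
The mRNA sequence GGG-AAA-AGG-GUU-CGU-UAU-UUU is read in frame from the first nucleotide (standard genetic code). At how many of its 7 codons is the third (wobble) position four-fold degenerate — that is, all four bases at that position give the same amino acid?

3

Codon 1 GGG (Gly): third position 4-fold.
Codon 2 AAA (Lys): third position 2-fold.
Codon 3 AGG (Arg): third position 2-fold.
Codon 4 GUU (Val): third position 4-fold.
Codon 5 CGU (Arg): third position 4-fold.
Codon 6 UAU (Tyr): third position 2-fold.
Codon 7 UUU (Phe): third position 2-fold.
Four-fold degenerate third positions: 3.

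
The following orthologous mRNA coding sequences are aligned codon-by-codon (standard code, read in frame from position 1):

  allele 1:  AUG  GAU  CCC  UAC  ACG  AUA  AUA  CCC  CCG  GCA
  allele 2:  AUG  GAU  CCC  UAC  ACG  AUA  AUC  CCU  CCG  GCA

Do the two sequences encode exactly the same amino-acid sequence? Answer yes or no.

Codon 1: AUG Met / AUG Met — identical.
Codon 2: GAU Asp / GAU Asp — identical.
Codon 3: CCC Pro / CCC Pro — identical.
Codon 4: UAC Tyr / UAC Tyr — identical.
Codon 5: ACG Thr / ACG Thr — identical.
Codon 6: AUA Ile / AUA Ile — identical.
Codon 7: AUA Ile / AUC Ile — synonymous.
Codon 8: CCC Pro / CCU Pro — synonymous.
Codon 9: CCG Pro / CCG Pro — identical.
Codon 10: GCA Ala / GCA Ala — identical.
Nonsynonymous differences: 0 → same protein.

yes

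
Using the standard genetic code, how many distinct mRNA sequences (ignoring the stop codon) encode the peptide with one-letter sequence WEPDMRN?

Trp: 1 codon.
Glu: 2 codons.
Pro: 4 codons.
Asp: 2 codons.
Met: 1 codon.
Arg: 6 codons.
Asn: 2 codons.
1 × 2 × 4 × 2 × 1 × 6 × 2 = 192.

192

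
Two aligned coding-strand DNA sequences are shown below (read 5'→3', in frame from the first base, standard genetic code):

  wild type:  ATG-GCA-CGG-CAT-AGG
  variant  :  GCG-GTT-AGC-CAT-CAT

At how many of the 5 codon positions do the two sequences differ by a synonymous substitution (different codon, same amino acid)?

Codon 1: ATG Met / GCG Ala — nonsynonymous.
Codon 2: GCA Ala / GTT Val — nonsynonymous.
Codon 3: CGG Arg / AGC Ser — nonsynonymous.
Codon 4: CAT His / CAT His — identical.
Codon 5: AGG Arg / CAT His — nonsynonymous.
Synonymous differences: 0.

0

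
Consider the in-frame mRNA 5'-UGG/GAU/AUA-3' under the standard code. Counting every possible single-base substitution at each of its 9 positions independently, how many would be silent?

Codon 1 (UGG, Trp): 0 synonymous substitutions.
Codon 2 (GAU, Asp): 1 synonymous substitution.
Codon 3 (AUA, Ile): 2 synonymous substitutions.
Total: 0 + 1 + 2 = 3.

3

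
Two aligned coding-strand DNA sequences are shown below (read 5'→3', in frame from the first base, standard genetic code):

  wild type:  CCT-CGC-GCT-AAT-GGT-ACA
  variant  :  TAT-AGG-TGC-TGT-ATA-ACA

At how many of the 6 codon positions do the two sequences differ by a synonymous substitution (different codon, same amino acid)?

1

Codon 1: CCT Pro / TAT Tyr — nonsynonymous.
Codon 2: CGC Arg / AGG Arg — synonymous.
Codon 3: GCT Ala / TGC Cys — nonsynonymous.
Codon 4: AAT Asn / TGT Cys — nonsynonymous.
Codon 5: GGT Gly / ATA Ile — nonsynonymous.
Codon 6: ACA Thr / ACA Thr — identical.
Synonymous differences: 1.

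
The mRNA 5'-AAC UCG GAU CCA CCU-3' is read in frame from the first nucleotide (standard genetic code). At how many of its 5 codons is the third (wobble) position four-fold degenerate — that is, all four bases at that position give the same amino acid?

3

Codon 1 AAC (Asn): third position 2-fold.
Codon 2 UCG (Ser): third position 4-fold.
Codon 3 GAU (Asp): third position 2-fold.
Codon 4 CCA (Pro): third position 4-fold.
Codon 5 CCU (Pro): third position 4-fold.
Four-fold degenerate third positions: 3.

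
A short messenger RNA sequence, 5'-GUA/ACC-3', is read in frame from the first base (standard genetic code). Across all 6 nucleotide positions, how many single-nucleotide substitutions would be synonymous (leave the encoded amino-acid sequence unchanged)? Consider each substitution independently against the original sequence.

6

Codon 1 (GUA, Val): 3 synonymous substitutions.
Codon 2 (ACC, Thr): 3 synonymous substitutions.
Total: 3 + 3 = 6.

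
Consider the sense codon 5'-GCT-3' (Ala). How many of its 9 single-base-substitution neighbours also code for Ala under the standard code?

3

Position 1: none → 0 synonymous.
Position 2: none → 0 synonymous.
Position 3: GCC, GCA, GCG → 3 synonymous.
Total: 0 + 0 + 3 = 3.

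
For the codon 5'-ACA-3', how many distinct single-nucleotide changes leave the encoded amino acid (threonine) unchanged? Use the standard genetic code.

Position 1: none → 0 synonymous.
Position 2: none → 0 synonymous.
Position 3: ACT, ACC, ACG → 3 synonymous.
Total: 0 + 0 + 3 = 3.

3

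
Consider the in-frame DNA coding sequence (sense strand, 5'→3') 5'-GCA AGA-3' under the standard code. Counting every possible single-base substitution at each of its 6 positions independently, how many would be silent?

Codon 1 (GCA, Ala): 3 synonymous substitutions.
Codon 2 (AGA, Arg): 2 synonymous substitutions.
Total: 3 + 2 = 5.

5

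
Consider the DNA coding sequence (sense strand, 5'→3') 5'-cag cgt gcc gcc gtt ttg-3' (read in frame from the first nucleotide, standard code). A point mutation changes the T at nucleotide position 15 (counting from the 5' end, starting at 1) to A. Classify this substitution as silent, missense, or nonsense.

Position 15 falls in codon 5: GTT → Val.
After the substitution the codon is GTA → Val.
Both encode Val, so the change is synonymous.

silent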